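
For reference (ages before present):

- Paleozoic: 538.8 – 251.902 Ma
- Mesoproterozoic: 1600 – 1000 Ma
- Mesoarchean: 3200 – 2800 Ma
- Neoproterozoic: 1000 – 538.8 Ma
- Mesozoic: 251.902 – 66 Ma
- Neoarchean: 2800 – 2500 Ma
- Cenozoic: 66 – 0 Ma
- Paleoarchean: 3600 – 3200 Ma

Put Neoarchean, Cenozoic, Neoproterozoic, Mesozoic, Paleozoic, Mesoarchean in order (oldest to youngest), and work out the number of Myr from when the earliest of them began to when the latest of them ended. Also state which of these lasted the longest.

From the excerpt: Neoarchean 2800–2500; Cenozoic 66–0; Neoproterozoic 1000–538.8; Mesozoic 251.902–66; Paleozoic 538.8–251.902; Mesoarchean 3200–2800 (Ma).
Larger Ma is earlier, so the oldest is Mesoarchean and the youngest is Cenozoic; oldest to youngest: Mesoarchean, Neoarchean, Neoproterozoic, Paleozoic, Mesozoic, Cenozoic.
Oldest start 3200 minus youngest end 0 gives 3200 Myr overall.
Individual lengths (start − end): Cenozoic 66; Mesoarchean 400; Neoarchean 300; Mesozoic 185.902; Paleozoic 286.898; Neoproterozoic 461.2. The largest is Neoproterozoic at 461.2 Myr.

Mesoarchean, Neoarchean, Neoproterozoic, Paleozoic, Mesozoic, Cenozoic; total span 3200 Myr; longest is Neoproterozoic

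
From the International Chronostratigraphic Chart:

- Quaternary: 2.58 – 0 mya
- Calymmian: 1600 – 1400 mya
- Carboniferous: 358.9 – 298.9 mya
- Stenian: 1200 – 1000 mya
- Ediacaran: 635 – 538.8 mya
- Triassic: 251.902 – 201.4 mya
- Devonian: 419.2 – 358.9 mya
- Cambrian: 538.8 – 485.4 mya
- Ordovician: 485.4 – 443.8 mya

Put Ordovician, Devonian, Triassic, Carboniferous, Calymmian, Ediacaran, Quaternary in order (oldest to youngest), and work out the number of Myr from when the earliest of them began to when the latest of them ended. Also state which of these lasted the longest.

Calymmian → Ediacaran → Ordovician → Devonian → Carboniferous → Triassic → Quaternary; total span 1600 Myr; longest is Calymmian

Start ages (Ma): Calymmian 1600, Ediacaran 635, Ordovician 485.4, Devonian 419.2, Carboniferous 358.9, Triassic 251.902, Quaternary 2.58.
Ordered oldest to youngest: Calymmian, Ediacaran, Ordovician, Devonian, Carboniferous, Triassic, Quaternary.
Span = 1600 − 0 = 1600 Myr.
Durations: Calymmian 200, Quaternary 2.58, Devonian 60.3, Carboniferous 60, Ordovician 41.6, Ediacaran 96.2, Triassic 50.502 → longest is Calymmian (200 Myr).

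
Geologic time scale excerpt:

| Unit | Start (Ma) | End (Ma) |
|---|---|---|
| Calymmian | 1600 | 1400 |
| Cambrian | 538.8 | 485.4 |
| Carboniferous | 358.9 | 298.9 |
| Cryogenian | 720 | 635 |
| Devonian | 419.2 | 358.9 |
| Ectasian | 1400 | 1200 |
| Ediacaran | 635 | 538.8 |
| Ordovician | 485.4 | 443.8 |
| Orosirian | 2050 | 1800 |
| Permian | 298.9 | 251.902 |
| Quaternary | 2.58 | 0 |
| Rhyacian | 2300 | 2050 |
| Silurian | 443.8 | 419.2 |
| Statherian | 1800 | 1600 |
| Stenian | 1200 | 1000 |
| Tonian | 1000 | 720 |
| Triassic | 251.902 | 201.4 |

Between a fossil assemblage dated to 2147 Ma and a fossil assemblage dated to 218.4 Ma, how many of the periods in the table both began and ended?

2147 Ma sits inside the Rhyacian (2300–2050) and 218.4 Ma inside the Triassic (251.902–201.4); neither of those is wholly between the two dates.
The listed periods lying completely between them are Orosirian, Statherian, Calymmian, Ectasian, Stenian, Tonian, Cryogenian, Ediacaran, Cambrian, Ordovician, Silurian, Devonian, Carboniferous, Permian — 14 in all.

14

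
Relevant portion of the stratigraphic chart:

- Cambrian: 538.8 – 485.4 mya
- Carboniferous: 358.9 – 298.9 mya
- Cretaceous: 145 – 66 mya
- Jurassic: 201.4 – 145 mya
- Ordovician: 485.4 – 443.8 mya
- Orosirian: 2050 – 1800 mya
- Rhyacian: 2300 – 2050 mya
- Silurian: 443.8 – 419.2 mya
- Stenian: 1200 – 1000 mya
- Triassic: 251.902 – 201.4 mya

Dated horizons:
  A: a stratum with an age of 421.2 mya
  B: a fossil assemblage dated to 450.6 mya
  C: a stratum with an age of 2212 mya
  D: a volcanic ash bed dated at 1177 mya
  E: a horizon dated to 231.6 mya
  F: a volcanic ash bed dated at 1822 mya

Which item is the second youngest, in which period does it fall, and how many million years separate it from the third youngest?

A, in the Silurian; 29.4 million years to B

Smaller Ma means younger, so youngest first: E 231.6 < A 421.2 < B 450.6 < D 1177 < F 1822 < C 2212.
Counting 2 along gives A (421.2 Ma); the excerpt puts that inside the Silurian, 443.8–419.2 Ma.
Next in line is B (450.6 Ma), and 450.6 − 421.2 = 29.4 Myr.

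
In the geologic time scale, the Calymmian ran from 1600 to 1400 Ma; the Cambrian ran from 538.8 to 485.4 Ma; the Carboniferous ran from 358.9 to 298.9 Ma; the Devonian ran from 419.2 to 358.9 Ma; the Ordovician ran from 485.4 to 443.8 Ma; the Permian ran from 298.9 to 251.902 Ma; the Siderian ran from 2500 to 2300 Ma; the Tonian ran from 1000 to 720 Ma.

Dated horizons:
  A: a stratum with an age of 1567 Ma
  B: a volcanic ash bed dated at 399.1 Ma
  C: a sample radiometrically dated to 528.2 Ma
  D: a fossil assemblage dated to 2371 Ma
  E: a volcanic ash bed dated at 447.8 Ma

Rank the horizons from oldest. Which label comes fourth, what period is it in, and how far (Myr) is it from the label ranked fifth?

Larger Ma means older, so oldest first: D 2371 > A 1567 > C 528.2 > E 447.8 > B 399.1.
Counting 4 along gives E (447.8 Ma); the excerpt puts that inside the Ordovician, 485.4–443.8 Ma.
Next in line is B (399.1 Ma), and 447.8 − 399.1 = 48.7 Myr.

E, in the Ordovician; 48.7 million years to B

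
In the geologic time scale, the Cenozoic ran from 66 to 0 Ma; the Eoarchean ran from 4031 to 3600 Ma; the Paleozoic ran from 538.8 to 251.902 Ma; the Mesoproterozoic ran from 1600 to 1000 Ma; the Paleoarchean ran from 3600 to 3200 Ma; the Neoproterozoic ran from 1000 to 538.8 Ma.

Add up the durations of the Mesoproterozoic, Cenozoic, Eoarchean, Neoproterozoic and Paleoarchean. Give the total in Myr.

1958.2 million years

Each duration: Mesoproterozoic = 600; Cenozoic = 66; Eoarchean = 431; Neoproterozoic = 461.2; Paleoarchean = 400.
Sum: 600 + 66 + 431 + 461.2 + 400 = 1958.2 Myr.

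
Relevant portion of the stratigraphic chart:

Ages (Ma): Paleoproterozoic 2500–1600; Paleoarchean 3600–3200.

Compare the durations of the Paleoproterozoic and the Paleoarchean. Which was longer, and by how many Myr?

Paleoproterozoic: 2500 − 1600 = 900 Myr.
Paleoarchean: 3600 − 3200 = 400 Myr.
Difference: 900 − 400 = 500 Myr, so the Paleoproterozoic was longer.

Paleoproterozoic, by 500 million years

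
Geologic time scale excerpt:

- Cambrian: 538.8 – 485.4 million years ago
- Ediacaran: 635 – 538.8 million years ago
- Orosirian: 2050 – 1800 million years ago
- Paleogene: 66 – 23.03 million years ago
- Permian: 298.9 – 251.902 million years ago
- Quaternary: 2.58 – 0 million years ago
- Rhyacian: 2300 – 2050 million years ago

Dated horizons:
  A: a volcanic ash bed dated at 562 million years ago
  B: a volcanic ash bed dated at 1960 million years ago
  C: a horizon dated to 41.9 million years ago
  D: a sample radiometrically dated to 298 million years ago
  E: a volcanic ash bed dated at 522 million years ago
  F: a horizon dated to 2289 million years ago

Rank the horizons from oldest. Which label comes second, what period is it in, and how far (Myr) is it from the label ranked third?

Larger Ma means older, so oldest first: F 2289 > B 1960 > A 562 > E 522 > D 298 > C 41.9.
Counting 2 along gives B (1960 Ma); the excerpt puts that inside the Orosirian, 2050–1800 Ma.
Next in line is A (562 Ma), and 1960 − 562 = 1398 Myr.

B, in the Orosirian; 1398 million years to A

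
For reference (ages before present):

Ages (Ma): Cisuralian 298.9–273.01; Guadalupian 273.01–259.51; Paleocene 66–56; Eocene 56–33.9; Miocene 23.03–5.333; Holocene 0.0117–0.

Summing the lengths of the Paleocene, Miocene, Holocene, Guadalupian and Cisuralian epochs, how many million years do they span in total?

Duration is start − end for each: (66 − 56) + (23.03 − 5.333) + (0.0117 − 0) + (273.01 − 259.51) + (298.9 − 273.01).
That is 10 + 17.697 + 0.0117 + 13.5 + 25.89, which totals 67.0987 million years.

67.0987 million years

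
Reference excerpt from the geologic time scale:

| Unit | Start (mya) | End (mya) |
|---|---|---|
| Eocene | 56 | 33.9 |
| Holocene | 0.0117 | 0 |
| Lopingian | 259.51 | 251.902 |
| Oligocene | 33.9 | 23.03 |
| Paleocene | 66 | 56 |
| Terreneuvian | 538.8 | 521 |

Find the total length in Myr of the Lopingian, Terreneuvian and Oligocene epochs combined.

36.278 million years

Each duration: Lopingian = 7.608; Terreneuvian = 17.8; Oligocene = 10.87.
Sum: 7.608 + 17.8 + 10.87 = 36.278 Myr.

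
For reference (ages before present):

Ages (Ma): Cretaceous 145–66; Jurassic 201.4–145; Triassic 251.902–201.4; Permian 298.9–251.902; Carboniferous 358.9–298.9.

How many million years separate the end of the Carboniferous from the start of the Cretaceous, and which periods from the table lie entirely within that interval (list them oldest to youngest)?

153.9 million years; Permian, Triassic, Jurassic

End of Carboniferous = 298.9 Ma; start of Cretaceous = 145 Ma.
Gap = 298.9 − 145 = 153.9 Myr.
Periods wholly inside 298.9–145 Ma: Permian (298.9–251.902), Triassic (251.902–201.4), Jurassic (201.4–145).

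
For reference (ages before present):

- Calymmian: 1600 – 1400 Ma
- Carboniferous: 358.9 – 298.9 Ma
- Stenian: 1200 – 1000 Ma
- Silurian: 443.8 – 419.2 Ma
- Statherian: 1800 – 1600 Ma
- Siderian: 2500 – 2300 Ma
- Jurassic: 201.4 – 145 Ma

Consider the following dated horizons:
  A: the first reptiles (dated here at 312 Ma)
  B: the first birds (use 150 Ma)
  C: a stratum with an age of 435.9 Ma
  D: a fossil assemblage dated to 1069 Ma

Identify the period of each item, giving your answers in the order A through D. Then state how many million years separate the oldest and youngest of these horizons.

A: 312 Ma lies in 358.9–298.9 Ma, so Carboniferous.
B: 150 Ma lies in 201.4–145 Ma, so Jurassic.
C: 435.9 Ma lies in 443.8–419.2 Ma, so Silurian.
D: 1069 Ma lies in 1200–1000 Ma, so Stenian.
Oldest = 1069 Ma, youngest = 150 Ma → span 919 Myr.

A — Carboniferous; B — Jurassic; C — Silurian; D — Stenian; span 919 million years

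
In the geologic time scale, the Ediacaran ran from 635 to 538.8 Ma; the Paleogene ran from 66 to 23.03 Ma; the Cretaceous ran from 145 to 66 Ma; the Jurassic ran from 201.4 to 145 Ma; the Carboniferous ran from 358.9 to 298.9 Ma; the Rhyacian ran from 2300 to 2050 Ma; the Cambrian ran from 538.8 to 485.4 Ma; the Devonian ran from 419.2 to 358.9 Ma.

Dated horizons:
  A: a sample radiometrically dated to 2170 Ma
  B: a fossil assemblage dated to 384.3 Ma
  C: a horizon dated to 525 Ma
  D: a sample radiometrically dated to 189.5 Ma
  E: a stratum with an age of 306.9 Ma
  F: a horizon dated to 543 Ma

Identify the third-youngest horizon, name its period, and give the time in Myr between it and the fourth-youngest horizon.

B, in the Devonian; 140.7 million years to C

Sorted youngest-first by Ma: D (189.5), E (306.9), B (384.3), C (525), F (543), A (2170).
The third youngest is B at 384.3 Ma, which lies in 419.2–358.9 Ma: the Devonian.
The fourth youngest is C at 525 Ma; separation = |384.3 − 525| = 140.7 Myr.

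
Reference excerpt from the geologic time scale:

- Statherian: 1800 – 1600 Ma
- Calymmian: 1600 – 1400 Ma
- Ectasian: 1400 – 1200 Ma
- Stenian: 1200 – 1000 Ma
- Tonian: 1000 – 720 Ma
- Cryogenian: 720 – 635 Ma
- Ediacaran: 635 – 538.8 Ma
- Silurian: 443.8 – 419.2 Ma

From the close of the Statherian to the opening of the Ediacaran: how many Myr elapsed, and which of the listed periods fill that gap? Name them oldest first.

965 million years; Calymmian, Ectasian, Stenian, Tonian, Cryogenian

End of Statherian = 1600 Ma; start of Ediacaran = 635 Ma.
Gap = 1600 − 635 = 965 Myr.
Periods wholly inside 1600–635 Ma: Calymmian (1600–1400), Ectasian (1400–1200), Stenian (1200–1000), Tonian (1000–720), Cryogenian (720–635).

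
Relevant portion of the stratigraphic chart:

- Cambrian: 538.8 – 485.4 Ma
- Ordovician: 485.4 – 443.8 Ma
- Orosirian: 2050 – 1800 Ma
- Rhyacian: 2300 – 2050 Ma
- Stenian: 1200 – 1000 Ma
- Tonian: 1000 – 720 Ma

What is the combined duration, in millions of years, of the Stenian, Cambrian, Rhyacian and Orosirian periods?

Each duration: Stenian = 200; Cambrian = 53.4; Rhyacian = 250; Orosirian = 250.
Sum: 200 + 53.4 + 250 + 250 = 753.4 Myr.

753.4 million years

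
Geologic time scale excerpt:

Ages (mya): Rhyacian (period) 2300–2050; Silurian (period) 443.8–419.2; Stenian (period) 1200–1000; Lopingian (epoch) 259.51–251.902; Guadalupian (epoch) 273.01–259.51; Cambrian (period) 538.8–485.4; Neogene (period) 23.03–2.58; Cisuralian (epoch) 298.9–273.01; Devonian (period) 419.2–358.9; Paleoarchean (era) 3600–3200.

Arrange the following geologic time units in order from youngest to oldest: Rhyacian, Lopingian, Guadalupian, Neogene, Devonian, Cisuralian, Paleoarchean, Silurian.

Sorting by start age (ascending Ma, since larger Ma = older): Neogene began 23.03, Lopingian began 259.51, Guadalupian began 273.01, Cisuralian began 298.9, Devonian began 419.2, Silurian began 443.8, Rhyacian began 2300, Paleoarchean began 3600.

Neogene → Lopingian → Guadalupian → Cisuralian → Devonian → Silurian → Rhyacian → Paleoarchean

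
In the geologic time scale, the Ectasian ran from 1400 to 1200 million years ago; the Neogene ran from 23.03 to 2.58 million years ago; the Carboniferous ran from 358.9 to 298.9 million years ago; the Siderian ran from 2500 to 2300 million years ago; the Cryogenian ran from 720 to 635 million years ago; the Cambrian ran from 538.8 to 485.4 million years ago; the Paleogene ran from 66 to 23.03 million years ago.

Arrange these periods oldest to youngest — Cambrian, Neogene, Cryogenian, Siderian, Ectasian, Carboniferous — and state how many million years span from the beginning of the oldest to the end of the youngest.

Siderian → Ectasian → Cryogenian → Cambrian → Carboniferous → Neogene; total span 2497.42 Myr

From the excerpt: Cambrian 538.8–485.4; Neogene 23.03–2.58; Cryogenian 720–635; Siderian 2500–2300; Ectasian 1400–1200; Carboniferous 358.9–298.9 (Ma).
Larger Ma is earlier, so the oldest is Siderian and the youngest is Neogene; oldest to youngest: Siderian, Ectasian, Cryogenian, Cambrian, Carboniferous, Neogene.
Oldest start 2500 minus youngest end 2.58 gives 2497.42 Myr overall.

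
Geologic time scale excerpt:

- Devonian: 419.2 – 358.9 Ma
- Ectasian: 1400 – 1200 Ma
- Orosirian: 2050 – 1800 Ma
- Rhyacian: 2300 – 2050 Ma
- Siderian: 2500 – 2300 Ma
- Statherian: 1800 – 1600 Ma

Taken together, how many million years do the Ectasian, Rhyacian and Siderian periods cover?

650 million years

Duration is start − end for each: (1400 − 1200) + (2300 − 2050) + (2500 − 2300).
That is 200 + 250 + 200, which totals 650 million years.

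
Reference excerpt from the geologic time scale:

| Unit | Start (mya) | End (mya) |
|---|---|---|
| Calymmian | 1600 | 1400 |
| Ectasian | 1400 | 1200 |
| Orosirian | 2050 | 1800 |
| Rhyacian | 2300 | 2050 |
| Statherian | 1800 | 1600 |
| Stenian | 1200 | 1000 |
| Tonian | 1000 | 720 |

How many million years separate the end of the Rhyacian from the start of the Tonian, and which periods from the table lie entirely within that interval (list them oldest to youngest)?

End of Rhyacian = 2050 Ma; start of Tonian = 1000 Ma.
Gap = 2050 − 1000 = 1050 Myr.
Periods wholly inside 2050–1000 Ma: Orosirian (2050–1800), Statherian (1800–1600), Calymmian (1600–1400), Ectasian (1400–1200), Stenian (1200–1000).

1050 million years; Orosirian, Statherian, Calymmian, Ectasian, Stenian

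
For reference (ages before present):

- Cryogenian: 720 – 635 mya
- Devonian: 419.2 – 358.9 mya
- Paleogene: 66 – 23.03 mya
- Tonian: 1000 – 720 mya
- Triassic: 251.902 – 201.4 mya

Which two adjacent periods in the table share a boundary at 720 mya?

The Tonian ends at 720 mya and the Cryogenian begins at 720 mya, so they share that boundary.

Tonian and Cryogenian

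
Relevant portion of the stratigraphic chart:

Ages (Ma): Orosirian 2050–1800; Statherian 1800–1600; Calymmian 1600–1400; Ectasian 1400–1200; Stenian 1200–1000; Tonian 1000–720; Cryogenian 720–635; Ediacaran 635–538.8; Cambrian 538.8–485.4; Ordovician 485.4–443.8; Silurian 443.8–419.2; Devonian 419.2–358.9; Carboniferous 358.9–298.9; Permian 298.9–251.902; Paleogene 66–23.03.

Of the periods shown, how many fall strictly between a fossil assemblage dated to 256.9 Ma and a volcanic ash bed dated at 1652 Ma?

The older date is 1652 Ma and the younger is 256.9 Ma.
Periods with start < 1652 and end > 256.9 Ma: Calymmian (1600–1400), Ectasian (1400–1200), Stenian (1200–1000), Tonian (1000–720), Cryogenian (720–635), Ediacaran (635–538.8), Cambrian (538.8–485.4), Ordovician (485.4–443.8), Silurian (443.8–419.2), Devonian (419.2–358.9), Carboniferous (358.9–298.9).
That is 11 complete periods.

11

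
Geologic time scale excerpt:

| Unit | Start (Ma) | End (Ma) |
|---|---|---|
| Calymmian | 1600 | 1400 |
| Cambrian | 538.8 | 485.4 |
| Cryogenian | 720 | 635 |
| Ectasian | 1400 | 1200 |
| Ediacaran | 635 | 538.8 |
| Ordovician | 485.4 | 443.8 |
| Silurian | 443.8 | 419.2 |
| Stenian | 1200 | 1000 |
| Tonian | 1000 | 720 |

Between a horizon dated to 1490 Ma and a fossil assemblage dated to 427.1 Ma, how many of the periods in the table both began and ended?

The older date is 1490 Ma and the younger is 427.1 Ma.
Periods with start < 1490 and end > 427.1 Ma: Ectasian (1400–1200), Stenian (1200–1000), Tonian (1000–720), Cryogenian (720–635), Ediacaran (635–538.8), Cambrian (538.8–485.4), Ordovician (485.4–443.8).
That is 7 complete periods.

7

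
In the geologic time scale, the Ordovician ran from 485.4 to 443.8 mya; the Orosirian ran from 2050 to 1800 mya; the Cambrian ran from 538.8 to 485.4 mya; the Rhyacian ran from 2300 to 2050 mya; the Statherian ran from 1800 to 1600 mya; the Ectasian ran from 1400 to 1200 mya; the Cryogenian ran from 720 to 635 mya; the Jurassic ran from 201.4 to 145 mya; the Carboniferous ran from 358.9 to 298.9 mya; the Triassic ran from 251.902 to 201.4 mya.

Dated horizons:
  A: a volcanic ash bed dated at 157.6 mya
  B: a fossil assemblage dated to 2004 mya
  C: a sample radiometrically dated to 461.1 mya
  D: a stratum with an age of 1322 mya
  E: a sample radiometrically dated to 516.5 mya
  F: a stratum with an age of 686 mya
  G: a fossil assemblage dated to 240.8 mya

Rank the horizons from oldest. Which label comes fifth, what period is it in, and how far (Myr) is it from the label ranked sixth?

Larger Ma means older, so oldest first: B 2004 > D 1322 > F 686 > E 516.5 > C 461.1 > G 240.8 > A 157.6.
Counting 5 along gives C (461.1 Ma); the excerpt puts that inside the Ordovician, 485.4–443.8 Ma.
Next in line is G (240.8 Ma), and 461.1 − 240.8 = 220.3 Myr.

C, in the Ordovician; 220.3 million years to G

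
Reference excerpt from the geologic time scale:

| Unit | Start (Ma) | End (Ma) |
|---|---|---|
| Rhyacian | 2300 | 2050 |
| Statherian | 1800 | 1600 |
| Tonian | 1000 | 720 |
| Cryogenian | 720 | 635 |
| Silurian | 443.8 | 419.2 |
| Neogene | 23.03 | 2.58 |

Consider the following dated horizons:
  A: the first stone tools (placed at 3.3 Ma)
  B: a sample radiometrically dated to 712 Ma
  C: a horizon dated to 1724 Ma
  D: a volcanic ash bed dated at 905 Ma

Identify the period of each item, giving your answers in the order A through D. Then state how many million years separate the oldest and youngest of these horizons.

A — Neogene; B — Cryogenian; C — Statherian; D — Tonian; span 1720.7 million years

Match each age against the start–end ranges in the excerpt: A = 3.3 Ma → Neogene (23.03–2.58); B = 712 Ma → Cryogenian (720–635); C = 1724 Ma → Statherian (1800–1600); D = 905 Ma → Tonian (1000–720).
The largest age is 1724 Ma and the smallest is 3.3 Ma; their difference is 1720.7 Myr.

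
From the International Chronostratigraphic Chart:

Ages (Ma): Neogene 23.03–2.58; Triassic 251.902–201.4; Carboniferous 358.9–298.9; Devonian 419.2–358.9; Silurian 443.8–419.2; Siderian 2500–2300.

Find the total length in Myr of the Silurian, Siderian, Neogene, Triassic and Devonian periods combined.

Duration is start − end for each: (443.8 − 419.2) + (2500 − 2300) + (23.03 − 2.58) + (251.902 − 201.4) + (419.2 − 358.9).
That is 24.6 + 200 + 20.45 + 50.502 + 60.3, which totals 355.852 million years.

355.852 million years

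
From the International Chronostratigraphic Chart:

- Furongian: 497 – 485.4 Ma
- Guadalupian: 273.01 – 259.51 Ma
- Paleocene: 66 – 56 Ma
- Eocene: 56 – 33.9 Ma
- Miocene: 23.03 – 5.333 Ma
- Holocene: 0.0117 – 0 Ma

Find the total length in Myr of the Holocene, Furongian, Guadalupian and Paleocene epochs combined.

Each duration: Holocene = 0.0117; Furongian = 11.6; Guadalupian = 13.5; Paleocene = 10.
Sum: 0.0117 + 11.6 + 13.5 + 10 = 35.1117 Myr.

35.1117 million years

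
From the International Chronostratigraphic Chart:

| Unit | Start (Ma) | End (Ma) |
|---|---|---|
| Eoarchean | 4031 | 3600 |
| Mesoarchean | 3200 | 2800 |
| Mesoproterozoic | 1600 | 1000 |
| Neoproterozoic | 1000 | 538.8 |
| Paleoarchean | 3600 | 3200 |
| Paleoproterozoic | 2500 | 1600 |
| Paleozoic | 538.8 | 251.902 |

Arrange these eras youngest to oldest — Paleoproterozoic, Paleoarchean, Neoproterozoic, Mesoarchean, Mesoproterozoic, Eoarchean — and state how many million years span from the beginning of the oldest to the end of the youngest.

Neoproterozoic, Mesoproterozoic, Paleoproterozoic, Mesoarchean, Paleoarchean, Eoarchean; total span 3492.2 Myr

Start ages (Ma): Eoarchean 4031, Paleoarchean 3600, Mesoarchean 3200, Paleoproterozoic 2500, Mesoproterozoic 1600, Neoproterozoic 1000.
Ordered youngest to oldest: Neoproterozoic, Mesoproterozoic, Paleoproterozoic, Mesoarchean, Paleoarchean, Eoarchean.
Span = 4031 − 538.8 = 3492.2 Myr.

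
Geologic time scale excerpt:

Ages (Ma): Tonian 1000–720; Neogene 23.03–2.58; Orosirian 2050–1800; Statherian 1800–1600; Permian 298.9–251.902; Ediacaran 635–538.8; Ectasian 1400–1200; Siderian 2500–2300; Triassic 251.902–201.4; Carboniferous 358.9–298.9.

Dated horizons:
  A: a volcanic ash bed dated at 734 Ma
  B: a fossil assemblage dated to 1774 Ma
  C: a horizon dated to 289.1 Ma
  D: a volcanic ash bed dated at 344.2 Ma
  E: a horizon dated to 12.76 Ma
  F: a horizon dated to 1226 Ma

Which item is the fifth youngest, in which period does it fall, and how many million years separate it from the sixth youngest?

Sorted youngest-first by Ma: E (12.76), C (289.1), D (344.2), A (734), F (1226), B (1774).
The fifth youngest is F at 1226 Ma, which lies in 1400–1200 Ma: the Ectasian.
The sixth youngest is B at 1774 Ma; separation = |1226 − 1774| = 548 Myr.

F, in the Ectasian; 548 million years to B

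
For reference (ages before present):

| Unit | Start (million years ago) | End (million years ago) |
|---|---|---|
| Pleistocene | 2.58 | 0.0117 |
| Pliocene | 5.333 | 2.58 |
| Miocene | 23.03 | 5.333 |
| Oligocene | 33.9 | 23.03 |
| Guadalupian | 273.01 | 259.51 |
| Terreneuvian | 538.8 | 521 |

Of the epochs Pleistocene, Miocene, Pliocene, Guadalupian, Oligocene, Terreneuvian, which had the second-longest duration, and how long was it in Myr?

Durations: Pleistocene 2.5683; Miocene 17.697; Pliocene 2.753; Guadalupian 13.5; Oligocene 10.87; Terreneuvian 17.8 Myr.
Sorted longest-first: Terreneuvian (17.8), Miocene (17.697), Guadalupian (13.5), Oligocene (10.87), Pliocene (2.753), Pleistocene (2.5683).
The second longest is Miocene at 17.697 Myr.

Miocene, 17.697 million years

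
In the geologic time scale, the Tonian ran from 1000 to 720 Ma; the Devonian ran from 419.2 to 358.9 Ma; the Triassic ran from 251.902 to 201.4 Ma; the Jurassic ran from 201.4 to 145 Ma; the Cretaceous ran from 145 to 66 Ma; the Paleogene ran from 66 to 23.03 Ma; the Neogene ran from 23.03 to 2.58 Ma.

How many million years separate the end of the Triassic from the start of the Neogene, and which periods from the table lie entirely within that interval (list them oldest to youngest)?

178.37 million years; Jurassic, Cretaceous, Paleogene

End of Triassic = 201.4 Ma; start of Neogene = 23.03 Ma.
Gap = 201.4 − 23.03 = 178.37 Myr.
Periods wholly inside 201.4–23.03 Ma: Jurassic (201.4–145), Cretaceous (145–66), Paleogene (66–23.03).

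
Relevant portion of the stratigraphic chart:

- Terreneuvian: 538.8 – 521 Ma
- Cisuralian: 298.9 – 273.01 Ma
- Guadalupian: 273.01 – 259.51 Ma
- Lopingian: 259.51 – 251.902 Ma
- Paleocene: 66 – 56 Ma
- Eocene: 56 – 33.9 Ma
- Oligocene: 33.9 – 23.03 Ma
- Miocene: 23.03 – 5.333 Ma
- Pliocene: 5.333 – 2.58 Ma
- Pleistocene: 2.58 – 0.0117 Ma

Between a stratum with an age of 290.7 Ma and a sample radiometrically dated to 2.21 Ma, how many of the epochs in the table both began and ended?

7

The older date is 290.7 Ma and the younger is 2.21 Ma.
Epochs with start < 290.7 and end > 2.21 Ma: Guadalupian (273.01–259.51), Lopingian (259.51–251.902), Paleocene (66–56), Eocene (56–33.9), Oligocene (33.9–23.03), Miocene (23.03–5.333), Pliocene (5.333–2.58).
That is 7 complete epochs.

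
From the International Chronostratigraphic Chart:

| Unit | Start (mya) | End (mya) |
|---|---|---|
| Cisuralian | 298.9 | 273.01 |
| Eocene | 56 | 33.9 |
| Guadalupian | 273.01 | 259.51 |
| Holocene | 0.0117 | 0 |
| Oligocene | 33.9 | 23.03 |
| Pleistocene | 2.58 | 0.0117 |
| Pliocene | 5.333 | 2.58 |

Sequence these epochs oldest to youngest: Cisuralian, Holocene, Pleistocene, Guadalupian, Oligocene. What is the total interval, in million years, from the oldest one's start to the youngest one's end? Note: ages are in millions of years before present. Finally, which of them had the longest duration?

From the excerpt: Cisuralian 298.9–273.01; Holocene 0.0117–0; Pleistocene 2.58–0.0117; Guadalupian 273.01–259.51; Oligocene 33.9–23.03 (Ma).
Larger Ma is earlier, so the oldest is Cisuralian and the youngest is Holocene; oldest to youngest: Cisuralian, Guadalupian, Oligocene, Pleistocene, Holocene.
Oldest start 298.9 minus youngest end 0 gives 298.9 Myr overall.
Individual lengths (start − end): Oligocene 10.87; Pleistocene 2.5683; Holocene 0.0117; Guadalupian 13.5; Cisuralian 25.89. The largest is Cisuralian at 25.89 Myr.

Cisuralian → Guadalupian → Oligocene → Pleistocene → Holocene; total span 298.9 Myr; longest is Cisuralian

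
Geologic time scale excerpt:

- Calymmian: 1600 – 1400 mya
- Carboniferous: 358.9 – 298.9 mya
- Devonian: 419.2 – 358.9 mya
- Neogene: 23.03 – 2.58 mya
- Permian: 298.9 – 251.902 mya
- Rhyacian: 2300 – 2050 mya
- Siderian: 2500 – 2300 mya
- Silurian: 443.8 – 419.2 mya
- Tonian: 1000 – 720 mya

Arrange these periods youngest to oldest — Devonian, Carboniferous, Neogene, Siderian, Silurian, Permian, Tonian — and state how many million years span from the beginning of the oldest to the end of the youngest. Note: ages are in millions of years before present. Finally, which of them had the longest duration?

From the excerpt: Devonian 419.2–358.9; Carboniferous 358.9–298.9; Neogene 23.03–2.58; Siderian 2500–2300; Silurian 443.8–419.2; Permian 298.9–251.902; Tonian 1000–720 (Ma).
Larger Ma is earlier, so the oldest is Siderian and the youngest is Neogene; youngest to oldest: Neogene, Permian, Carboniferous, Devonian, Silurian, Tonian, Siderian.
Oldest start 2500 minus youngest end 2.58 gives 2497.42 Myr overall.
Individual lengths (start − end): Devonian 60.3; Permian 46.998; Carboniferous 60; Neogene 20.45; Siderian 200; Tonian 280; Silurian 24.6. The largest is Tonian at 280 Myr.

Neogene → Permian → Carboniferous → Devonian → Silurian → Tonian → Siderian; total span 2497.42 Myr; longest is Tonian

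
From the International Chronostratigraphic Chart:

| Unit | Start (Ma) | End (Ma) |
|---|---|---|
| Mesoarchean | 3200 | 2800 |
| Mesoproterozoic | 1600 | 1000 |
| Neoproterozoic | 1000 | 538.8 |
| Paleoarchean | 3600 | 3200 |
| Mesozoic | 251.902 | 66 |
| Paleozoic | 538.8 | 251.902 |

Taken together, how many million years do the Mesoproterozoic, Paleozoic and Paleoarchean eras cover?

1286.898 million years

Duration is start − end for each: (1600 − 1000) + (538.8 − 251.902) + (3600 − 3200).
That is 600 + 286.898 + 400, which totals 1286.898 million years.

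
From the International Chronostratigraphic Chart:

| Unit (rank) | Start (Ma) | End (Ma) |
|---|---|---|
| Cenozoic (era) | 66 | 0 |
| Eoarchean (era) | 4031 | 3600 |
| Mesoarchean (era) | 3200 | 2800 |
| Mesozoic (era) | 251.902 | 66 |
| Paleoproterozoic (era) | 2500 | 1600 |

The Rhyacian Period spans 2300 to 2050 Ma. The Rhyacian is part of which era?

Paleoproterozoic

The Rhyacian (2300–2050 Ma) lies entirely within 2500–1600 Ma, the Paleoproterozoic Era.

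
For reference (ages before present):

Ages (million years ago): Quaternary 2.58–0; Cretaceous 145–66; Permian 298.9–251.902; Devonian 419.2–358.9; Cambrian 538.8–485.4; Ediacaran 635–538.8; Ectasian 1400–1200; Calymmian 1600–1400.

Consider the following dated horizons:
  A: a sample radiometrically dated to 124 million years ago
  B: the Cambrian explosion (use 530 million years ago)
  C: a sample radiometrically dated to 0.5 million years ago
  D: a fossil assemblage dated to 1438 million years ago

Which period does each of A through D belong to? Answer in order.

A — Cretaceous; B — Cambrian; C — Quaternary; D — Calymmian

A: 124 Ma lies in 145–66 Ma, so Cretaceous.
B: 530 Ma lies in 538.8–485.4 Ma, so Cambrian.
C: 0.5 Ma lies in 2.58–0 Ma, so Quaternary.
D: 1438 Ma lies in 1600–1400 Ma, so Calymmian.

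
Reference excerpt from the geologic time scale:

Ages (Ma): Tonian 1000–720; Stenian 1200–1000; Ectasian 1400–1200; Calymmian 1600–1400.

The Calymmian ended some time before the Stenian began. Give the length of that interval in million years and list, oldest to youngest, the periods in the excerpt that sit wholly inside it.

The Calymmian closes at 1400 Ma and the Stenian opens at 1200 Ma, so the interval is 1400 − 1200 = 200 Myr.
A period fits inside if it starts at or after 1400 Ma and ends at or before 1200 Ma; oldest first that gives Ectasian.

200 million years; Ectasian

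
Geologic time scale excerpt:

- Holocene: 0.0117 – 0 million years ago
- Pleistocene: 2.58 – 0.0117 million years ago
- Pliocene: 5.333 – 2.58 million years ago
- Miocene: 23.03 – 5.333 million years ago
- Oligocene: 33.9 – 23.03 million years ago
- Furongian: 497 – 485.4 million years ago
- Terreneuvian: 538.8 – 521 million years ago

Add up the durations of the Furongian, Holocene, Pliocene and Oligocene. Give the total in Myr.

Each duration: Furongian = 11.6; Holocene = 0.0117; Pliocene = 2.753; Oligocene = 10.87.
Sum: 11.6 + 0.0117 + 2.753 + 10.87 = 25.2347 Myr.

25.2347 million years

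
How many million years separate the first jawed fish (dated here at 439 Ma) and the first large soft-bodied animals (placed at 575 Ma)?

575 − 439 = 136 million years.

136 million years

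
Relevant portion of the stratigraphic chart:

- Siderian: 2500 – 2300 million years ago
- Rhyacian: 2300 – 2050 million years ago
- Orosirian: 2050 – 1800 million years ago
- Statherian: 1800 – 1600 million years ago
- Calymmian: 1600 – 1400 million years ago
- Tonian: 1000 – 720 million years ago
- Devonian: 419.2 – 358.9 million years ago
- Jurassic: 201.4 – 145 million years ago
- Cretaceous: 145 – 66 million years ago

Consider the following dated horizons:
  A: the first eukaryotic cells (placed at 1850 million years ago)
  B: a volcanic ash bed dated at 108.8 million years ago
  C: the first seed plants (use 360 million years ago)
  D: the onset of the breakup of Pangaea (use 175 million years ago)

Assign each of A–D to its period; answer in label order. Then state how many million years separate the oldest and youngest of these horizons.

A: 1850 Ma lies in 2050–1800 Ma, so Orosirian.
B: 108.8 Ma lies in 145–66 Ma, so Cretaceous.
C: 360 Ma lies in 419.2–358.9 Ma, so Devonian.
D: 175 Ma lies in 201.4–145 Ma, so Jurassic.
Oldest = 1850 Ma, youngest = 108.8 Ma → span 1741.2 Myr.

A — Orosirian; B — Cretaceous; C — Devonian; D — Jurassic; span 1741.2 million years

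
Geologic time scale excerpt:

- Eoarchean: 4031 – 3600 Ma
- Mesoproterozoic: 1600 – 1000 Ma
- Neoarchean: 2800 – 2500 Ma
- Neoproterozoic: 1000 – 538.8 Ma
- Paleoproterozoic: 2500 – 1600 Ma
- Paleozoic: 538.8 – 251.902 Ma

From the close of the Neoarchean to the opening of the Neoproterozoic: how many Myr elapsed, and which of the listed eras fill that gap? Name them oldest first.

1500 million years; Paleoproterozoic, Mesoproterozoic

End of Neoarchean = 2500 Ma; start of Neoproterozoic = 1000 Ma.
Gap = 2500 − 1000 = 1500 Myr.
Eras wholly inside 2500–1000 Ma: Paleoproterozoic (2500–1600), Mesoproterozoic (1600–1000).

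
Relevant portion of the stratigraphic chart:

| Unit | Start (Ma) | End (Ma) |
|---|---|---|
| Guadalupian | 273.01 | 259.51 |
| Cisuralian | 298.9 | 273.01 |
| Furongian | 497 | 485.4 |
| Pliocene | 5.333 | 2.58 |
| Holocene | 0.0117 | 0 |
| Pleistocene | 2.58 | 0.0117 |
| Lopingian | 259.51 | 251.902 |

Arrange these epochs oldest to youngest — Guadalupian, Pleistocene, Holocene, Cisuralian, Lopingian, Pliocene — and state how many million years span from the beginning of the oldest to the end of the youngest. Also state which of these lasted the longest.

Cisuralian, Guadalupian, Lopingian, Pliocene, Pleistocene, Holocene; total span 298.9 Myr; longest is Cisuralian

Start ages (Ma): Cisuralian 298.9, Guadalupian 273.01, Lopingian 259.51, Pliocene 5.333, Pleistocene 2.58, Holocene 0.0117.
Ordered oldest to youngest: Cisuralian, Guadalupian, Lopingian, Pliocene, Pleistocene, Holocene.
Span = 298.9 − 0 = 298.9 Myr.
Durations: Cisuralian 25.89, Guadalupian 13.5, Pliocene 2.753, Lopingian 7.608, Holocene 0.0117, Pleistocene 2.5683 → longest is Cisuralian (25.89 Myr).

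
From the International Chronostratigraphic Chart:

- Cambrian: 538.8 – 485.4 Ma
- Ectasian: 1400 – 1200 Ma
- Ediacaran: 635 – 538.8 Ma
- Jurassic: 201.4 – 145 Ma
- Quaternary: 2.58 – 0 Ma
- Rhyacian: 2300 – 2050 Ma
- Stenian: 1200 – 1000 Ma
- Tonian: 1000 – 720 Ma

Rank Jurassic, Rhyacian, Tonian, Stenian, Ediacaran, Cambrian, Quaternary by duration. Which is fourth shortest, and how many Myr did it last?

Start − end for each: Jurassic 201.4 − 145 = 56.4; Rhyacian 2300 − 2050 = 250; Tonian 1000 − 720 = 280; Stenian 1200 − 1000 = 200; Ediacaran 635 − 538.8 = 96.2; Cambrian 538.8 − 485.4 = 53.4; Quaternary 2.58 − 0 = 2.58.
Ranking these from shortest: Quaternary < Cambrian < Jurassic < Ediacaran < Stenian < Rhyacian < Tonian.
Position 4 in that ranking is Ediacaran, which lasted 96.2 Myr.

Ediacaran, 96.2 million years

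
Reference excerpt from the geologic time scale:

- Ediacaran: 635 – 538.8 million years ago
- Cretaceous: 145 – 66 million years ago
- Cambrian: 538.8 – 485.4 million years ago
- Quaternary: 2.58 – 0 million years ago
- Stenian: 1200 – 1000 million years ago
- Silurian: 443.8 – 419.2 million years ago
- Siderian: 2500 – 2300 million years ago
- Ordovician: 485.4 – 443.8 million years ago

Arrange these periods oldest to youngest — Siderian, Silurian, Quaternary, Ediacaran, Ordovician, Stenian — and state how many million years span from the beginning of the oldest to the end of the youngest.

Siderian, Stenian, Ediacaran, Ordovician, Silurian, Quaternary; total span 2500 Myr

From the excerpt: Siderian 2500–2300; Silurian 443.8–419.2; Quaternary 2.58–0; Ediacaran 635–538.8; Ordovician 485.4–443.8; Stenian 1200–1000 (Ma).
Larger Ma is earlier, so the oldest is Siderian and the youngest is Quaternary; oldest to youngest: Siderian, Stenian, Ediacaran, Ordovician, Silurian, Quaternary.
Oldest start 2500 minus youngest end 0 gives 2500 Myr overall.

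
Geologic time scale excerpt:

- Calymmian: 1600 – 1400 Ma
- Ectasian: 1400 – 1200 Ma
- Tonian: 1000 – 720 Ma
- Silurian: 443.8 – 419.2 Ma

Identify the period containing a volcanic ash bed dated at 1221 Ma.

1221 Ma lies between 1400 and 1200 Ma, so it falls in the Ectasian.

Ectasian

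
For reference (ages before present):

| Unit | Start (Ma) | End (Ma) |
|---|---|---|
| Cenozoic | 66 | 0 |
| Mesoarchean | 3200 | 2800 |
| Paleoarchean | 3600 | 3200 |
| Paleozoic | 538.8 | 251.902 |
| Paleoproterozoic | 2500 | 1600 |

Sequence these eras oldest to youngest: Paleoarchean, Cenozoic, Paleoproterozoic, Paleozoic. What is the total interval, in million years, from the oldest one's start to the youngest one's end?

Paleoarchean → Paleoproterozoic → Paleozoic → Cenozoic; total span 3600 Myr

Start ages (Ma): Paleoarchean 3600, Paleoproterozoic 2500, Paleozoic 538.8, Cenozoic 66.
Ordered oldest to youngest: Paleoarchean, Paleoproterozoic, Paleozoic, Cenozoic.
Span = 3600 − 0 = 3600 Myr.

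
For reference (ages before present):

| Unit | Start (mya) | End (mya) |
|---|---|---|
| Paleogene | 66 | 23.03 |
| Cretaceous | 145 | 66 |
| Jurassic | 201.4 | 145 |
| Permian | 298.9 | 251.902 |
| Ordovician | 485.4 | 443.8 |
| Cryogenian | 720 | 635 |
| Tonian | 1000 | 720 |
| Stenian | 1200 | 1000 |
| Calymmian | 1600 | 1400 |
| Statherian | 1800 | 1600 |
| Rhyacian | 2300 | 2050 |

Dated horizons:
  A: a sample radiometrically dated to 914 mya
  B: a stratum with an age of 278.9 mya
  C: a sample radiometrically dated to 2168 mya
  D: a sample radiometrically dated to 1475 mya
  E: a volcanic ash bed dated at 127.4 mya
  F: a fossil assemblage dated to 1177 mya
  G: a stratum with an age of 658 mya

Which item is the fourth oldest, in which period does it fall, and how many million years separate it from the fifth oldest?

Larger Ma means older, so oldest first: C 2168 > D 1475 > F 1177 > A 914 > G 658 > B 278.9 > E 127.4.
Counting 4 along gives A (914 Ma); the excerpt puts that inside the Tonian, 1000–720 Ma.
Next in line is G (658 Ma), and 914 − 658 = 256 Myr.

A, in the Tonian; 256 million years to G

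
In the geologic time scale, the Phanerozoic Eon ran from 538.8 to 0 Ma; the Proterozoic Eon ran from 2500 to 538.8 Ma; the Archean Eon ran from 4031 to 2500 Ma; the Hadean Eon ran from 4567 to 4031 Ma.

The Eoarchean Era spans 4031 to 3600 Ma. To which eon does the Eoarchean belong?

Archean

The Eoarchean (4031–3600 Ma) lies entirely within 4031–2500 Ma, the Archean Eon.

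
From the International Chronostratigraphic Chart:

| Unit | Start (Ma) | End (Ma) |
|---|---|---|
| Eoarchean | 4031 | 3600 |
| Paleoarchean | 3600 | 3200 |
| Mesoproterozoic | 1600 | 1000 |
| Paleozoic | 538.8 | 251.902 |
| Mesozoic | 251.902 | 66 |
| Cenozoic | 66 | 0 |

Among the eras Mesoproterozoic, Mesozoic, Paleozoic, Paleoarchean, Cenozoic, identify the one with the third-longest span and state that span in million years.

Paleozoic, 286.898 million years

Start − end for each: Mesoproterozoic 1600 − 1000 = 600; Mesozoic 251.902 − 66 = 185.902; Paleozoic 538.8 − 251.902 = 286.898; Paleoarchean 3600 − 3200 = 400; Cenozoic 66 − 0 = 66.
Ranking these from longest: Mesoproterozoic > Paleoarchean > Paleozoic > Mesozoic > Cenozoic.
Position 3 in that ranking is Paleozoic, which lasted 286.898 Myr.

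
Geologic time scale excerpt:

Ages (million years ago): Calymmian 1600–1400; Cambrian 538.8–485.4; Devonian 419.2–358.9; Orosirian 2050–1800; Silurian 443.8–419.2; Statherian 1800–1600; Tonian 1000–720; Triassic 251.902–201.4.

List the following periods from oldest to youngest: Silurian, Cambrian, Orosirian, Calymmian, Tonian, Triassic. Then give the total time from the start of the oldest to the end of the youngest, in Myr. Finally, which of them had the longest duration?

Orosirian → Calymmian → Tonian → Cambrian → Silurian → Triassic; total span 1848.6 Myr; longest is Tonian

From the excerpt: Silurian 443.8–419.2; Cambrian 538.8–485.4; Orosirian 2050–1800; Calymmian 1600–1400; Tonian 1000–720; Triassic 251.902–201.4 (Ma).
Larger Ma is earlier, so the oldest is Orosirian and the youngest is Triassic; oldest to youngest: Orosirian, Calymmian, Tonian, Cambrian, Silurian, Triassic.
Oldest start 2050 minus youngest end 201.4 gives 1848.6 Myr overall.
Individual lengths (start − end): Calymmian 200; Silurian 24.6; Cambrian 53.4; Orosirian 250; Tonian 280; Triassic 50.502. The largest is Tonian at 280 Myr.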